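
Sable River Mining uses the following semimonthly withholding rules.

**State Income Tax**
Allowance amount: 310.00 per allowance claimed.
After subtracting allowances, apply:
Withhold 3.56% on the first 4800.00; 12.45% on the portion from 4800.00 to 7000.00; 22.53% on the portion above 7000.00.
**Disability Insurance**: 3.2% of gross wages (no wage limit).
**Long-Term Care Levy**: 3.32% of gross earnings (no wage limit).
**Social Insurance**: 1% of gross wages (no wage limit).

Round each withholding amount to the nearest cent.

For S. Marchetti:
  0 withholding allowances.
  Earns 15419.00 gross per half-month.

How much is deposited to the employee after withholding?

State Income Tax: taxable = 15419.00
  444.78 + 22.53% × (15419.00 − 7000.00) = 444.78 + 22.53% × 8419.00 = 2341.58
Disability Insurance: 3.2% × 15419.00 = 493.41
Long-Term Care Levy: 3.32% × 15419.00 = 511.91
Social Insurance: 1% × 15419.00 = 154.19
Total withheld: 2341.58 + 493.41 + 511.91 + 154.19 = 3501.09
Net pay: 15419.00 − 3501.09 = 11917.91

11917.91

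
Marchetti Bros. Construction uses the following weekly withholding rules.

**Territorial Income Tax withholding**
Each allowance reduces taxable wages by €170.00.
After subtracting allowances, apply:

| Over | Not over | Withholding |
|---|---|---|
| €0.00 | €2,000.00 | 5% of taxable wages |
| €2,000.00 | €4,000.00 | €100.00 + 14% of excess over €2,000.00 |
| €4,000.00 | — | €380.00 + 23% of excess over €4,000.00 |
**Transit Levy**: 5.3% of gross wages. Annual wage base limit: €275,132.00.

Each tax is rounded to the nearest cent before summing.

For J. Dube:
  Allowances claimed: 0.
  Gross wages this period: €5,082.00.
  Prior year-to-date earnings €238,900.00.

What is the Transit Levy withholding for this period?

Transit Levy: 5.3% × €5,082.00 = €269.35

€269.35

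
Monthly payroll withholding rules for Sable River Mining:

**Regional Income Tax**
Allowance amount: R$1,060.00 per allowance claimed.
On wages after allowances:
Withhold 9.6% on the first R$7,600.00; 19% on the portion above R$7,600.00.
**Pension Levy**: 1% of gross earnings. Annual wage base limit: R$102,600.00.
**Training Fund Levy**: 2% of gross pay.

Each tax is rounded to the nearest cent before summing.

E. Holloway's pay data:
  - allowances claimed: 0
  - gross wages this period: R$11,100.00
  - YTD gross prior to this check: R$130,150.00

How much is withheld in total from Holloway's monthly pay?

Regional Income Tax: taxable = R$11,100.00
  R$729.60 + 19% × (R$11,100.00 − R$7,600.00) = R$729.60 + 19% × R$3,500.00 = R$1,394.60
Pension Levy: YTD R$130,150.00 ≥ cap R$102,600.00 → R$0.00
Training Fund Levy: 2% × R$11,100.00 = R$222.00
Total: R$1,394.60 + R$0.00 + R$222.00 = R$1,616.60

R$1,616.60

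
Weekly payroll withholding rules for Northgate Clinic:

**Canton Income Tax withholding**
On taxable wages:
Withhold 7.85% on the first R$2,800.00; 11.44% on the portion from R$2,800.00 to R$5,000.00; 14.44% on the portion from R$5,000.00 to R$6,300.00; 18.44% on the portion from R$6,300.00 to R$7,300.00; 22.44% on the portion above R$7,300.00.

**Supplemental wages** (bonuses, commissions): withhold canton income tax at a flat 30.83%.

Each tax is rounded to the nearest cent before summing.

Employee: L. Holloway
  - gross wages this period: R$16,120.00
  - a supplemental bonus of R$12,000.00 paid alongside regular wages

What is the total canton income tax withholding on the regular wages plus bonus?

R$6,522.41

Canton Income Tax: taxable = R$16,120.00
  R$843.60 + 22.44% × (R$16,120.00 − R$7,300.00) = R$843.60 + 22.44% × R$8,820.00 = R$2,822.81
Supplemental (30.83% flat on bonus): 30.83% × R$12,000.00 = R$3,699.60
Total canton income tax: R$2,822.81 + R$3,699.60 = R$6,522.41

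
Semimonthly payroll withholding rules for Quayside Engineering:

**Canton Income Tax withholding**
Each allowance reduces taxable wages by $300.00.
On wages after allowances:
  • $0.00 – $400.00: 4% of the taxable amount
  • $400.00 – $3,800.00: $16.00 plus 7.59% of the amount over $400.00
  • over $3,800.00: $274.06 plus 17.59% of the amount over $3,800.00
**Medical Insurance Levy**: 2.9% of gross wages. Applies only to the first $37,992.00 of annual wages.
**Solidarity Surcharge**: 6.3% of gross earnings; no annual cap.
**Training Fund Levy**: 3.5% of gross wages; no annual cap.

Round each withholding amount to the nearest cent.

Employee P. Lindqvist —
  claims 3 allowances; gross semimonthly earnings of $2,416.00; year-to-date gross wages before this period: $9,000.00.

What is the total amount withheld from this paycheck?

Canton Income Tax: taxable = $2,416.00 − 3×$300.00 = $1,516.00
  $16.00 + 7.59% × ($1,516.00 − $400.00) = $16.00 + 7.59% × $1,116.00 = $100.70
Medical Insurance Levy: 2.9% × $2,416.00 = $70.06
Solidarity Surcharge: 6.3% × $2,416.00 = $152.21
Training Fund Levy: 3.5% × $2,416.00 = $84.56
Total: $100.70 + $70.06 + $152.21 + $84.56 = $407.53

$407.53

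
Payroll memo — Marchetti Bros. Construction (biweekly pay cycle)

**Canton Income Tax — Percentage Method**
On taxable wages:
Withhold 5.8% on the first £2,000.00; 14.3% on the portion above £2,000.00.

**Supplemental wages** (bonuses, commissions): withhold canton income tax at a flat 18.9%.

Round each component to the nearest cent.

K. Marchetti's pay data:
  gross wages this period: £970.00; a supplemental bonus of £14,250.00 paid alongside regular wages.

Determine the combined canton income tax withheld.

£2,749.51

Canton Income Tax: taxable = £970.00
  5.8% × £970.00 = £56.26
Supplemental (18.9% flat on bonus): 18.9% × £14,250.00 = £2,693.25
Total canton income tax: £56.26 + £2,693.25 = £2,749.51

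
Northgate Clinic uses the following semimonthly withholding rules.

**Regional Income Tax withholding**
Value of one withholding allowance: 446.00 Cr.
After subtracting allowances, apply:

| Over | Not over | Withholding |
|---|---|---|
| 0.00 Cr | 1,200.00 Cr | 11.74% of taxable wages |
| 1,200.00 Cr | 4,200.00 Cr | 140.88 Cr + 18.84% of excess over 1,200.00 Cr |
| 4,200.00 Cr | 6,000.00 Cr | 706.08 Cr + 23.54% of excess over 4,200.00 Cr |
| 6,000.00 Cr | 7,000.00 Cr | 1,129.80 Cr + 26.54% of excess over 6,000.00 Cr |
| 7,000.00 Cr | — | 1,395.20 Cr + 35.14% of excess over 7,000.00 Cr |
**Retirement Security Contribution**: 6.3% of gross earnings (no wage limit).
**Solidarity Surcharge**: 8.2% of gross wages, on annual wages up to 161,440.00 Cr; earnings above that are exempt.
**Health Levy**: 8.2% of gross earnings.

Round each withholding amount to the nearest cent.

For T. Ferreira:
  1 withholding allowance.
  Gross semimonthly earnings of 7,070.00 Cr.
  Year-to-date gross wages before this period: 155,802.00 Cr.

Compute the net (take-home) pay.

4,287.12 Cr

Regional Income Tax: taxable = 7,070.00 Cr − 1×446.00 Cr = 6,624.00 Cr
  1,129.80 Cr + 26.54% × (6,624.00 Cr − 6,000.00 Cr) = 1,129.80 Cr + 26.54% × 624.00 Cr = 1,295.41 Cr
Retirement Security Contribution: 6.3% × 7,070.00 Cr = 445.41 Cr
Solidarity Surcharge: cap 161,440.00 Cr − YTD 155,802.00 Cr = 5,638.00 Cr subject; 8.2% × 5,638.00 Cr = 462.32 Cr
Health Levy: 8.2% × 7,070.00 Cr = 579.74 Cr
Total withheld: 1,295.41 Cr + 445.41 Cr + 462.32 Cr + 579.74 Cr = 2,782.88 Cr
Net pay: 7,070.00 Cr − 2,782.88 Cr = 4,287.12 Cr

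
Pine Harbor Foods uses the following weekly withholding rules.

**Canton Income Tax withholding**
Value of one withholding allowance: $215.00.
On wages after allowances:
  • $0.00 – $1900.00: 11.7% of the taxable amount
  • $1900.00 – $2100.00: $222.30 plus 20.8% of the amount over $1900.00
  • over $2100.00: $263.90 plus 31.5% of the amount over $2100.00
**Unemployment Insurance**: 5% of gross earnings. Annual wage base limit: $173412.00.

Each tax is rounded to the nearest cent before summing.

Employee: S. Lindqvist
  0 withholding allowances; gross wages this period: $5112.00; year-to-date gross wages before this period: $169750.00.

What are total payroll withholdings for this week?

$1395.78

Canton Income Tax: taxable = $5112.00
  $263.90 + 31.5% × ($5112.00 − $2100.00) = $263.90 + 31.5% × $3012.00 = $1212.68
Unemployment Insurance: cap $173412.00 − YTD $169750.00 = $3662.00 subject; 5% × $3662.00 = $183.10
Total: $1212.68 + $183.10 = $1395.78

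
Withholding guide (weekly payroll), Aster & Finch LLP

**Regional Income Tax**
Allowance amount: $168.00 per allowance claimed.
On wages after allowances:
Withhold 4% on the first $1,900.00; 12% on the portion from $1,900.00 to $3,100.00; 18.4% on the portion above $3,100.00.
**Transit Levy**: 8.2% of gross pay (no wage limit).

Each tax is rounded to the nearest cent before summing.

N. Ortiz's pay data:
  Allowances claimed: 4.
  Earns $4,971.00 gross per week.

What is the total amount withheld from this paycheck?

$848.24

Regional Income Tax: taxable = $4,971.00 − 4×$168.00 = $4,299.00
  $220.00 + 18.4% × ($4,299.00 − $3,100.00) = $220.00 + 18.4% × $1,199.00 = $440.62
Transit Levy: 8.2% × $4,971.00 = $407.62
Total: $440.62 + $407.62 = $848.24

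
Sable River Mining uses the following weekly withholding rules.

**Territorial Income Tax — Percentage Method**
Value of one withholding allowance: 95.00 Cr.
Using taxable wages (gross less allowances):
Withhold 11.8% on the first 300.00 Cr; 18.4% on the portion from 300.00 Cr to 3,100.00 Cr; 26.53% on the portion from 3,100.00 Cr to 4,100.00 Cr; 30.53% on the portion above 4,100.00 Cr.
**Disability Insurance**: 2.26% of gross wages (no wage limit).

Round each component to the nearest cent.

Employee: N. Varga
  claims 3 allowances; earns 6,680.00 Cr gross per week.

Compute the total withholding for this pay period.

Territorial Income Tax: taxable = 6,680.00 Cr − 3×95.00 Cr = 6,395.00 Cr
  815.90 Cr + 30.53% × (6,395.00 Cr − 4,100.00 Cr) = 815.90 Cr + 30.53% × 2,295.00 Cr = 1,516.56 Cr
Disability Insurance: 2.26% × 6,680.00 Cr = 150.97 Cr
Total: 1,516.56 Cr + 150.97 Cr = 1,667.53 Cr

1,667.53 Cr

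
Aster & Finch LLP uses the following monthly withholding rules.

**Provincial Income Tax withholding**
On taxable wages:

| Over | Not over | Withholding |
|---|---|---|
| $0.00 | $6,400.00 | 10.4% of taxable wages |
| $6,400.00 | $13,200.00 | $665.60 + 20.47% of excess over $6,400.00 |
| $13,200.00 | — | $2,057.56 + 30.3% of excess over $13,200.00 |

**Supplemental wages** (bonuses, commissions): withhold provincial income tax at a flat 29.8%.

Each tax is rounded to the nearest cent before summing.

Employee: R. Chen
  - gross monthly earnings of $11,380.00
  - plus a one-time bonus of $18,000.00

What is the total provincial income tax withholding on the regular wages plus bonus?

$7,049.01

Provincial Income Tax: taxable = $11,380.00
  $665.60 + 20.47% × ($11,380.00 − $6,400.00) = $665.60 + 20.47% × $4,980.00 = $1,685.01
Supplemental (29.8% flat on bonus): 29.8% × $18,000.00 = $5,364.00
Total provincial income tax: $1,685.01 + $5,364.00 = $7,049.01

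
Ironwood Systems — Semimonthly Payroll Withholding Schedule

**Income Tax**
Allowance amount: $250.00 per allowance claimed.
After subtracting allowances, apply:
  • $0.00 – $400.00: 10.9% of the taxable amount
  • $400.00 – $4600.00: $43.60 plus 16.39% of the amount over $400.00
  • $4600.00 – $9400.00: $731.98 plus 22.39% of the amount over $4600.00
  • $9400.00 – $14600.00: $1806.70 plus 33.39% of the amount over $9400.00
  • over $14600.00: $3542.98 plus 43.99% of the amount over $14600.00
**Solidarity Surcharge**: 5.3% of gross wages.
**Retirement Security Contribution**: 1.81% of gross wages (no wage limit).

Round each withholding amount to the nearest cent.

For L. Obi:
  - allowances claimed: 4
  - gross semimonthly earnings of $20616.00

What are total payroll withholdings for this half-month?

Income Tax: taxable = $20616.00 − 4×$250.00 = $19616.00
  $3542.98 + 43.99% × ($19616.00 − $14600.00) = $3542.98 + 43.99% × $5016.00 = $5749.52
Solidarity Surcharge: 5.3% × $20616.00 = $1092.65
Retirement Security Contribution: 1.81% × $20616.00 = $373.15
Total: $5749.52 + $1092.65 + $373.15 = $7215.32

$7215.32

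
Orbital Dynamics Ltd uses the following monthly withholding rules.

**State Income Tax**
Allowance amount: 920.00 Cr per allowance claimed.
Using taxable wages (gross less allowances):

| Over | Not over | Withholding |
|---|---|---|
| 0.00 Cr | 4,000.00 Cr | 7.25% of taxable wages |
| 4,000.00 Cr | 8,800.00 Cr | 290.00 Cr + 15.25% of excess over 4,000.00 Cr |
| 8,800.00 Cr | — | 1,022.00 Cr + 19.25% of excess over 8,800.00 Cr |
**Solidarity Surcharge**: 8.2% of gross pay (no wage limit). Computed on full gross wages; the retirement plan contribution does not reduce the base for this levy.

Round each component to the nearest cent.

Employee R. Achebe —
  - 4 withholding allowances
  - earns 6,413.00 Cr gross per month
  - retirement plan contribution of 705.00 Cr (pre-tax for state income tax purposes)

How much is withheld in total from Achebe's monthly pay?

672.90 Cr

State Income Tax: taxable = 6,413.00 Cr − 705.00 Cr − 4×920.00 Cr = 2,028.00 Cr
  7.25% × 2,028.00 Cr = 147.03 Cr
Solidarity Surcharge: 8.2% × 6,413.00 Cr = 525.87 Cr
Total: 147.03 Cr + 525.87 Cr = 672.90 Cr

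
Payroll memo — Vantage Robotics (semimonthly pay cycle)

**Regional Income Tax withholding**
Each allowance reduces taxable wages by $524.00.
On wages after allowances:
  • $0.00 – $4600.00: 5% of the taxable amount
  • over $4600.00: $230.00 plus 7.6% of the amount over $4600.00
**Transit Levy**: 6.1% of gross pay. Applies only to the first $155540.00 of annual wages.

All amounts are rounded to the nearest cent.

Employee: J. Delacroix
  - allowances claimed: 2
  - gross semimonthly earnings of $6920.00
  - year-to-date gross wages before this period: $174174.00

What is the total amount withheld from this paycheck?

$326.67

Regional Income Tax: taxable = $6920.00 − 2×$524.00 = $5872.00
  $230.00 + 7.6% × ($5872.00 − $4600.00) = $230.00 + 7.6% × $1272.00 = $326.67
Transit Levy: YTD $174174.00 ≥ cap $155540.00 → $0.00
Total: $326.67 + $0.00 = $326.67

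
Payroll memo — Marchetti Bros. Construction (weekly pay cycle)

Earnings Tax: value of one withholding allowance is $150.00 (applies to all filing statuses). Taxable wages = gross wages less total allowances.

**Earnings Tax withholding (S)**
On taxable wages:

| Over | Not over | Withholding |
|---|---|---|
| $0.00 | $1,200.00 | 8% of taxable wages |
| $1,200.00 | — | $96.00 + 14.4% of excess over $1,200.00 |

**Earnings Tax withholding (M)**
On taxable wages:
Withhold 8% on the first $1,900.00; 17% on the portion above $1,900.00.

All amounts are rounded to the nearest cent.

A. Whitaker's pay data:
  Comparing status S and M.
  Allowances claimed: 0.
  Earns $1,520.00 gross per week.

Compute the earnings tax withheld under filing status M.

Earnings Tax (M): taxable = $1,520.00
  8% × $1,520.00 = $121.60

$121.60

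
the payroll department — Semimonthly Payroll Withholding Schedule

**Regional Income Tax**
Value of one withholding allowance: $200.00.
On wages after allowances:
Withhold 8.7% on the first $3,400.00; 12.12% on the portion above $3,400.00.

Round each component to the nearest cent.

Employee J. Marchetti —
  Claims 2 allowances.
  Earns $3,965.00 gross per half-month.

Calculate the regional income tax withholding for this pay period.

$315.80

Regional Income Tax: taxable = $3,965.00 − 2×$200.00 = $3,565.00
  $295.80 + 12.12% × ($3,565.00 − $3,400.00) = $295.80 + 12.12% × $165.00 = $315.80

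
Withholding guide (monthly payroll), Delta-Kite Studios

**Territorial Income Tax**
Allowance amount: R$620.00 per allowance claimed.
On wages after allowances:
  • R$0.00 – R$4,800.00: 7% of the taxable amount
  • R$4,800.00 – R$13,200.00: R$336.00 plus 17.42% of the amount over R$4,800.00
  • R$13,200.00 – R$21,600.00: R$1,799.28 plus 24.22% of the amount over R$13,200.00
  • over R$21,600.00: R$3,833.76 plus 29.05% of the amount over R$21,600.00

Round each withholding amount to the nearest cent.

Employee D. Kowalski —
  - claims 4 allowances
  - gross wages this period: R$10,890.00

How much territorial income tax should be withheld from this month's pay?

R$964.86

Territorial Income Tax: taxable = R$10,890.00 − 4×R$620.00 = R$8,410.00
  R$336.00 + 17.42% × (R$8,410.00 − R$4,800.00) = R$336.00 + 17.42% × R$3,610.00 = R$964.86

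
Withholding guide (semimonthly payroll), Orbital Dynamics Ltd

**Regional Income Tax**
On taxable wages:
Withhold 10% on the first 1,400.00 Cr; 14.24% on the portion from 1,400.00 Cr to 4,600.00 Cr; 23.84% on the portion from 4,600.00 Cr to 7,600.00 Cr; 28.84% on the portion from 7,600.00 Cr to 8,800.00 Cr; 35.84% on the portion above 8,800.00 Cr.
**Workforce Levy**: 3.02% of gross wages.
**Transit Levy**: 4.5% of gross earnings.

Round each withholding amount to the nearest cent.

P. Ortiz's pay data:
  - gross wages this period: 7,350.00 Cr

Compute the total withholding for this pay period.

1,804.00 Cr

Regional Income Tax: taxable = 7,350.00 Cr
  595.68 Cr + 23.84% × (7,350.00 Cr − 4,600.00 Cr) = 595.68 Cr + 23.84% × 2,750.00 Cr = 1,251.28 Cr
Workforce Levy: 3.02% × 7,350.00 Cr = 221.97 Cr
Transit Levy: 4.5% × 7,350.00 Cr = 330.75 Cr
Total: 1,251.28 Cr + 221.97 Cr + 330.75 Cr = 1,804.00 Cr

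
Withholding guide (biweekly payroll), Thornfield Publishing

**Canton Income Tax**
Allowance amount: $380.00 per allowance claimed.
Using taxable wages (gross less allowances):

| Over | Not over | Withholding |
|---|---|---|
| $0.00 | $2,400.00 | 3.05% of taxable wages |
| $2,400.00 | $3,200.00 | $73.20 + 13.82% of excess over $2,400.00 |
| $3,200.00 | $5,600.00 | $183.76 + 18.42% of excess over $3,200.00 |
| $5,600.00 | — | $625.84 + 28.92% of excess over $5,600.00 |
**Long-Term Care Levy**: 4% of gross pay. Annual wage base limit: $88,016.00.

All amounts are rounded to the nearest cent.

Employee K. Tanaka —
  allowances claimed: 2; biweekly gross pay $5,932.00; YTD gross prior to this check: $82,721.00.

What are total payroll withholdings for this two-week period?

Canton Income Tax: taxable = $5,932.00 − 2×$380.00 = $5,172.00
  $183.76 + 18.42% × ($5,172.00 − $3,200.00) = $183.76 + 18.42% × $1,972.00 = $547.00
Long-Term Care Levy: cap $88,016.00 − YTD $82,721.00 = $5,295.00 subject; 4% × $5,295.00 = $211.80
Total: $547.00 + $211.80 = $758.80

$758.80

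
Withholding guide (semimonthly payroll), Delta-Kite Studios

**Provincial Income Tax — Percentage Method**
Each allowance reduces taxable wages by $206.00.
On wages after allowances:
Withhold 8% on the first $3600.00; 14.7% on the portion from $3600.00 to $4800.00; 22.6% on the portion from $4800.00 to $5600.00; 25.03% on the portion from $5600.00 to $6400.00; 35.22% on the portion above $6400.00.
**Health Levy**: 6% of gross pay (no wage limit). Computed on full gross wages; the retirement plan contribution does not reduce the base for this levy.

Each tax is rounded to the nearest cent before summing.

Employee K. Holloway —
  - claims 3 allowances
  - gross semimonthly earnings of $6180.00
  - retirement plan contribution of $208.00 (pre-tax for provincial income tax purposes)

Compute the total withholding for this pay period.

Provincial Income Tax: taxable = $6180.00 − $208.00 − 3×$206.00 = $5354.00
  $464.40 + 22.6% × ($5354.00 − $4800.00) = $464.40 + 22.6% × $554.00 = $589.60
Health Levy: 6% × $6180.00 = $370.80
Total: $589.60 + $370.80 = $960.40

$960.40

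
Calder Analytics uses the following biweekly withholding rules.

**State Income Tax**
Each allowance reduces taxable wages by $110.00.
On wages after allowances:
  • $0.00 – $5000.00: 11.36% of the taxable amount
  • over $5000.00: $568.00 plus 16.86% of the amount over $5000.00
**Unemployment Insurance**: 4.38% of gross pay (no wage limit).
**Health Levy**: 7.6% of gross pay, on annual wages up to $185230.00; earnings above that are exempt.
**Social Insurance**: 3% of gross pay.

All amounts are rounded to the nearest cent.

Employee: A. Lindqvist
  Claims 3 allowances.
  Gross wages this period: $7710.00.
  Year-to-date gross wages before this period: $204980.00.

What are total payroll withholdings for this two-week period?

State Income Tax: taxable = $7710.00 − 3×$110.00 = $7380.00
  $568.00 + 16.86% × ($7380.00 − $5000.00) = $568.00 + 16.86% × $2380.00 = $969.27
Unemployment Insurance: 4.38% × $7710.00 = $337.70
Health Levy: YTD $204980.00 ≥ cap $185230.00 → $0.00
Social Insurance: 3% × $7710.00 = $231.30
Total: $969.27 + $337.70 + $0.00 + $231.30 = $1538.27

$1538.27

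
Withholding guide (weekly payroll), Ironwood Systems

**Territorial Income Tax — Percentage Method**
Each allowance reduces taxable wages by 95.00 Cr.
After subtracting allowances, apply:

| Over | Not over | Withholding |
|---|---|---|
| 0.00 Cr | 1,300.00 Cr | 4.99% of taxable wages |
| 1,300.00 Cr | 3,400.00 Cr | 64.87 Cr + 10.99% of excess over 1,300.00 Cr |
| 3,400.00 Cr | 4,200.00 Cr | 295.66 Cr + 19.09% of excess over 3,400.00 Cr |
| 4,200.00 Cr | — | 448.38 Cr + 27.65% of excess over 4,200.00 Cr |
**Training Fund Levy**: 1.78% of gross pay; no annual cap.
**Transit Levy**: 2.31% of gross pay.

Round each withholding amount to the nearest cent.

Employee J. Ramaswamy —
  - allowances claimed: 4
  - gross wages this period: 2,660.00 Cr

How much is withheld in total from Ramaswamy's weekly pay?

Territorial Income Tax: taxable = 2,660.00 Cr − 4×95.00 Cr = 2,280.00 Cr
  64.87 Cr + 10.99% × (2,280.00 Cr − 1,300.00 Cr) = 64.87 Cr + 10.99% × 980.00 Cr = 172.57 Cr
Training Fund Levy: 1.78% × 2,660.00 Cr = 47.35 Cr
Transit Levy: 2.31% × 2,660.00 Cr = 61.45 Cr
Total: 172.57 Cr + 47.35 Cr + 61.45 Cr = 281.37 Cr

281.37 Cr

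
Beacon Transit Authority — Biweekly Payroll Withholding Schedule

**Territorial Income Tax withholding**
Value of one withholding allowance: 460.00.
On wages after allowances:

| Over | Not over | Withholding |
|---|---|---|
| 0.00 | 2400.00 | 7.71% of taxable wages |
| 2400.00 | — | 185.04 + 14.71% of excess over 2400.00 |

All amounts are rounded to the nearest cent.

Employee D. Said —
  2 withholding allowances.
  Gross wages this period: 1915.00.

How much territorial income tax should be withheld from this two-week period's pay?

76.71

Territorial Income Tax: taxable = 1915.00 − 2×460.00 = 995.00
  7.71% × 995.00 = 76.71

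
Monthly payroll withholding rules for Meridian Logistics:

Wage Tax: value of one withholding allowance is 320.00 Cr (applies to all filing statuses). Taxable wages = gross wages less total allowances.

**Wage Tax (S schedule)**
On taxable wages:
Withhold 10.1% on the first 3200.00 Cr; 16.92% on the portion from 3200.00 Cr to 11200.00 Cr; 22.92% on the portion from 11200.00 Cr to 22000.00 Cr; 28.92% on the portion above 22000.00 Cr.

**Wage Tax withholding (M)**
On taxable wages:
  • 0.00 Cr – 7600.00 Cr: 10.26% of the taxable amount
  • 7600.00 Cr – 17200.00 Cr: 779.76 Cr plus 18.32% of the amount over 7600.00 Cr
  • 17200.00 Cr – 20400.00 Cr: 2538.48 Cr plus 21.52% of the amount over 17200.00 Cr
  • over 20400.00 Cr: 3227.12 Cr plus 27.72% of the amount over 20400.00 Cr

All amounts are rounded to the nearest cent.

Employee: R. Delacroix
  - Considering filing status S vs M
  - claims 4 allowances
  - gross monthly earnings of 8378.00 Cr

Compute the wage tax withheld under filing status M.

Wage Tax (M): taxable = 8378.00 Cr − 4×320.00 Cr = 7098.00 Cr
  10.26% × 7098.00 Cr = 728.25 Cr

728.25 Cr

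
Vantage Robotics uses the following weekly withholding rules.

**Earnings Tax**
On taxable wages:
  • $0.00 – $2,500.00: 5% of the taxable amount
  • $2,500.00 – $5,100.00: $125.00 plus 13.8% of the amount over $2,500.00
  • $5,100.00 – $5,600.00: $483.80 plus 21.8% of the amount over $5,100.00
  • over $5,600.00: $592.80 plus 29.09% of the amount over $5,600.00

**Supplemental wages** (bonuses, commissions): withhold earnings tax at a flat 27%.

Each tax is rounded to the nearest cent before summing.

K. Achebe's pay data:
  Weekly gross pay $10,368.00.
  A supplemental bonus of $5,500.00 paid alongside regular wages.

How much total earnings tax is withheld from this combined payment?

Earnings Tax: taxable = $10,368.00
  $592.80 + 29.09% × ($10,368.00 − $5,600.00) = $592.80 + 29.09% × $4,768.00 = $1,979.81
Supplemental (27% flat on bonus): 27% × $5,500.00 = $1,485.00
Total earnings tax: $1,979.81 + $1,485.00 = $3,464.81

$3,464.81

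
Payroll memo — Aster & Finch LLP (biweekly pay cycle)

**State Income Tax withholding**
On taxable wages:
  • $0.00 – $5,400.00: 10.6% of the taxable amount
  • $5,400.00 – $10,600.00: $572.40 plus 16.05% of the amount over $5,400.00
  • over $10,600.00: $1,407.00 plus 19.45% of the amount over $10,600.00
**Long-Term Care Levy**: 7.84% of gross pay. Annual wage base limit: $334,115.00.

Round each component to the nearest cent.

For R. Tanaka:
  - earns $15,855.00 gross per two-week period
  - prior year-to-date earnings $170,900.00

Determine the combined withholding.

$3,672.13

State Income Tax: taxable = $15,855.00
  $1,407.00 + 19.45% × ($15,855.00 − $10,600.00) = $1,407.00 + 19.45% × $5,255.00 = $2,429.10
Long-Term Care Levy: 7.84% × $15,855.00 = $1,243.03
Total: $2,429.10 + $1,243.03 = $3,672.13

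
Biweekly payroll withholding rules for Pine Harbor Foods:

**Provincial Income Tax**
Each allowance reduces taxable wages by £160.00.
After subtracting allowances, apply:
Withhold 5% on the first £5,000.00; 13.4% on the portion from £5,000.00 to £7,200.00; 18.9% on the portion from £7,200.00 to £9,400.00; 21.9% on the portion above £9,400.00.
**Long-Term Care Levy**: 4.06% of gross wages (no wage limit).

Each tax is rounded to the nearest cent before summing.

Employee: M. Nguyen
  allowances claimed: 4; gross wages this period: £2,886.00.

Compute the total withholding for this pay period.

Provincial Income Tax: taxable = £2,886.00 − 4×£160.00 = £2,246.00
  5% × £2,246.00 = £112.30
Long-Term Care Levy: 4.06% × £2,886.00 = £117.17
Total: £112.30 + £117.17 = £229.47

£229.47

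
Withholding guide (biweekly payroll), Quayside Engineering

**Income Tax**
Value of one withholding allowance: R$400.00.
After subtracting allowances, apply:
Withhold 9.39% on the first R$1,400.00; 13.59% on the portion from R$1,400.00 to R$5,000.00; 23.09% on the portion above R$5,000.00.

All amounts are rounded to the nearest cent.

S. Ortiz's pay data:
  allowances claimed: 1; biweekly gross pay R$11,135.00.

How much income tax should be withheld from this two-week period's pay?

Income Tax: taxable = R$11,135.00 − 1×R$400.00 = R$10,735.00
  R$620.70 + 23.09% × (R$10,735.00 − R$5,000.00) = R$620.70 + 23.09% × R$5,735.00 = R$1,944.91

R$1,944.91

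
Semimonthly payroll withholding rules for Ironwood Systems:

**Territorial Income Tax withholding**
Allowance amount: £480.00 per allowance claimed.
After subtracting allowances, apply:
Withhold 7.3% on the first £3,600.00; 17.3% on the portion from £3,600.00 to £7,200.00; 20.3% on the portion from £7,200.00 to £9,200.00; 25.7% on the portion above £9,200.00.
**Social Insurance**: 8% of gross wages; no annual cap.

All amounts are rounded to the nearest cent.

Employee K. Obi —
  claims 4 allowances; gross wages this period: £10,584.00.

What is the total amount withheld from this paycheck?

Territorial Income Tax: taxable = £10,584.00 − 4×£480.00 = £8,664.00
  £885.60 + 20.3% × (£8,664.00 − £7,200.00) = £885.60 + 20.3% × £1,464.00 = £1,182.79
Social Insurance: 8% × £10,584.00 = £846.72
Total: £1,182.79 + £846.72 = £2,029.51

£2,029.51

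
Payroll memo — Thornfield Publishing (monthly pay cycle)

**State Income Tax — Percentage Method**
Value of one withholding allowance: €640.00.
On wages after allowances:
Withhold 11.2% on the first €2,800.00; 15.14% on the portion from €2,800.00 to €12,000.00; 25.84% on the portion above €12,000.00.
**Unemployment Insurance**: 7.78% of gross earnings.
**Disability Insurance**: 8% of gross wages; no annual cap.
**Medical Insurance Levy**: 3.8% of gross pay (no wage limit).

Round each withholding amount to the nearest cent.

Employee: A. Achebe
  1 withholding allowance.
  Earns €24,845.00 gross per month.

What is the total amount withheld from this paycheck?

State Income Tax: taxable = €24,845.00 − 1×€640.00 = €24,205.00
  €1,706.48 + 25.84% × (€24,205.00 − €12,000.00) = €1,706.48 + 25.84% × €12,205.00 = €4,860.25
Unemployment Insurance: 7.78% × €24,845.00 = €1,932.94
Disability Insurance: 8% × €24,845.00 = €1,987.60
Medical Insurance Levy: 3.8% × €24,845.00 = €944.11
Total: €4,860.25 + €1,932.94 + €1,987.60 + €944.11 = €9,724.90

€9,724.90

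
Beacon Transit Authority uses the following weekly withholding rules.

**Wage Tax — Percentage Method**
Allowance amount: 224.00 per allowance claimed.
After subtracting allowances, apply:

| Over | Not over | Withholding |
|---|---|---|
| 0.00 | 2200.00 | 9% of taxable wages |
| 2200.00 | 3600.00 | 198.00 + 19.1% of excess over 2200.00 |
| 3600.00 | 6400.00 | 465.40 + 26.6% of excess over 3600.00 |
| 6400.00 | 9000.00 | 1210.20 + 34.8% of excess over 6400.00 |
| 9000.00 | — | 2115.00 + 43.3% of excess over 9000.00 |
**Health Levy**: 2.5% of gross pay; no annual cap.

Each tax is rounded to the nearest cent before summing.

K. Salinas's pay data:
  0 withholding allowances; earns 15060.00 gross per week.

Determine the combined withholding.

5115.48

Wage Tax: taxable = 15060.00
  2115.00 + 43.3% × (15060.00 − 9000.00) = 2115.00 + 43.3% × 6060.00 = 4738.98
Health Levy: 2.5% × 15060.00 = 376.50
Total: 4738.98 + 376.50 = 5115.48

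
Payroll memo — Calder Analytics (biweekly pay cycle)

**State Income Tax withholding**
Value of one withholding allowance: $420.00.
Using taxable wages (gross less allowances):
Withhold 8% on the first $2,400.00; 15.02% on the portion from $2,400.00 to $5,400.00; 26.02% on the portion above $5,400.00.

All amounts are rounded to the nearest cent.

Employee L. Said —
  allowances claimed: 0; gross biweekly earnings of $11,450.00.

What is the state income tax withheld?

State Income Tax: taxable = $11,450.00
  $642.60 + 26.02% × ($11,450.00 − $5,400.00) = $642.60 + 26.02% × $6,050.00 = $2,216.81

$2,216.81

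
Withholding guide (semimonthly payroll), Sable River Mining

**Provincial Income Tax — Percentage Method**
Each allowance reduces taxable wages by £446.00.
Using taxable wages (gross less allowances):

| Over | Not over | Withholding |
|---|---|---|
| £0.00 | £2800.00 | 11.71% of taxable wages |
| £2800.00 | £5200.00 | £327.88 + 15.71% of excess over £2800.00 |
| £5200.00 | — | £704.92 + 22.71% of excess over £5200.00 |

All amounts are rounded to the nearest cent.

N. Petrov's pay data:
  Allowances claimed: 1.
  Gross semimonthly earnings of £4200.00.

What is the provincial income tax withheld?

£477.75

Provincial Income Tax: taxable = £4200.00 − 1×£446.00 = £3754.00
  £327.88 + 15.71% × (£3754.00 − £2800.00) = £327.88 + 15.71% × £954.00 = £477.75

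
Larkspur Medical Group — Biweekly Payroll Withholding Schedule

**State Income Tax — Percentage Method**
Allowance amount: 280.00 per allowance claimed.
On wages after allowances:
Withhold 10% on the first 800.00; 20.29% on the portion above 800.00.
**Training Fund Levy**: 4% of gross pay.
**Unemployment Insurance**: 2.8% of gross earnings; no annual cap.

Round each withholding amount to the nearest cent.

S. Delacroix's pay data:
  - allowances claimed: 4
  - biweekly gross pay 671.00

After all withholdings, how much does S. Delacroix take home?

625.37

State Income Tax: taxable = 671.00 − 4×280.00 = -449.00
  Taxable ≤ 0 → 0.00
Training Fund Levy: 4% × 671.00 = 26.84
Unemployment Insurance: 2.8% × 671.00 = 18.79
Total withheld: 0.00 + 26.84 + 18.79 = 45.63
Net pay: 671.00 − 45.63 = 625.37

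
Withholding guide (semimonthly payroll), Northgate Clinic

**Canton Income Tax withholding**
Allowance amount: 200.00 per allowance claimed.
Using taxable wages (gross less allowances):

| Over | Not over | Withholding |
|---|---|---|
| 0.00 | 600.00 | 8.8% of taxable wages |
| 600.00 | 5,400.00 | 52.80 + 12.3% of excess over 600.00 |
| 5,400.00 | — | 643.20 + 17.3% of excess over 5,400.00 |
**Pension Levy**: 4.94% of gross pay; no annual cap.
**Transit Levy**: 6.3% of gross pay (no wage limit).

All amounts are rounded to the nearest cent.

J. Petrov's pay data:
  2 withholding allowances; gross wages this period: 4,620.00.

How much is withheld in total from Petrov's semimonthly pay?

Canton Income Tax: taxable = 4,620.00 − 2×200.00 = 4,220.00
  52.80 + 12.3% × (4,220.00 − 600.00) = 52.80 + 12.3% × 3,620.00 = 498.06
Pension Levy: 4.94% × 4,620.00 = 228.23
Transit Levy: 6.3% × 4,620.00 = 291.06
Total: 498.06 + 228.23 + 291.06 = 1,017.35

1,017.35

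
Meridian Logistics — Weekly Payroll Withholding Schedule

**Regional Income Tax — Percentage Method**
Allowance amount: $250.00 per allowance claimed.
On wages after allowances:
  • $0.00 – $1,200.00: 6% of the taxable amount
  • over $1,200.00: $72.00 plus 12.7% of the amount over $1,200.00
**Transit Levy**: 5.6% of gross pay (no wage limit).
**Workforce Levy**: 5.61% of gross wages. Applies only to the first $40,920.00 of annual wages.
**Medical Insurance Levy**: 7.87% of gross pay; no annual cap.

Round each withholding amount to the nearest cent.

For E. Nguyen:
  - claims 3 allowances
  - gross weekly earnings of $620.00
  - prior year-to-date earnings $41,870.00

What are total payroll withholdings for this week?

$83.51

Regional Income Tax: taxable = $620.00 − 3×$250.00 = $-130.00
  Taxable ≤ 0 → $0.00
Transit Levy: 5.6% × $620.00 = $34.72
Workforce Levy: YTD $41,870.00 ≥ cap $40,920.00 → $0.00
Medical Insurance Levy: 7.87% × $620.00 = $48.79
Total: $0.00 + $34.72 + $0.00 + $48.79 = $83.51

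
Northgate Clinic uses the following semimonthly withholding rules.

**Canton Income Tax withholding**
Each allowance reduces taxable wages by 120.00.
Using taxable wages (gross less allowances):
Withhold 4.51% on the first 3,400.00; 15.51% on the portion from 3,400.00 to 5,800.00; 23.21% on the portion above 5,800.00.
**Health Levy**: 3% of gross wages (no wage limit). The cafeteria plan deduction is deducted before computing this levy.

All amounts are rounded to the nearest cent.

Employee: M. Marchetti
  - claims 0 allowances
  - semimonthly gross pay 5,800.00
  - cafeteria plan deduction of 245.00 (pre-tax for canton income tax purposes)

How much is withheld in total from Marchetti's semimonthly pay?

654.23

Canton Income Tax: taxable = 5,800.00 − 245.00 = 5,555.00
  153.34 + 15.51% × (5,555.00 − 3,400.00) = 153.34 + 15.51% × 2,155.00 = 487.58
Health Levy: 3% × 5,555.00 = 166.65
Total: 487.58 + 166.65 = 654.23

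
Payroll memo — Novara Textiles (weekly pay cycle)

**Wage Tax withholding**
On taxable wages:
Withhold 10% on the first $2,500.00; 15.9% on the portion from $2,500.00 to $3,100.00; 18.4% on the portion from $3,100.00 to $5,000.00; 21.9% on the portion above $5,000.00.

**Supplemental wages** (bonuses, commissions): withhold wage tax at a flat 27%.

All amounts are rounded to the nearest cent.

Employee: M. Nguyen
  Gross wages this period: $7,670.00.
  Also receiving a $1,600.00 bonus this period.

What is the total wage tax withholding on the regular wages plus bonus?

Wage Tax: taxable = $7,670.00
  $695.00 + 21.9% × ($7,670.00 − $5,000.00) = $695.00 + 21.9% × $2,670.00 = $1,279.73
Supplemental (27% flat on bonus): 27% × $1,600.00 = $432.00
Total wage tax: $1,279.73 + $432.00 = $1,711.73

$1,711.73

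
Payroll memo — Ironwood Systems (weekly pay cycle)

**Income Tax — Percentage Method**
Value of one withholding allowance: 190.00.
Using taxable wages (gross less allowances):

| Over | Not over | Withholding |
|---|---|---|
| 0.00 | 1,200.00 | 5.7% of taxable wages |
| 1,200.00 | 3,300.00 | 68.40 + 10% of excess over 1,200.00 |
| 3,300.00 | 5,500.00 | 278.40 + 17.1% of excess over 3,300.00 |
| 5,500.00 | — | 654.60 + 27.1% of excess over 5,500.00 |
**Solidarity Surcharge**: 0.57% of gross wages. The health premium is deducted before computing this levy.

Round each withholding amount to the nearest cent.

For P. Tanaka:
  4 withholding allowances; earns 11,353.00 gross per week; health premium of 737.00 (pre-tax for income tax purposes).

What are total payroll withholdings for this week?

Income Tax: taxable = 11,353.00 − 737.00 − 4×190.00 = 9,856.00
  654.60 + 27.1% × (9,856.00 − 5,500.00) = 654.60 + 27.1% × 4,356.00 = 1,835.08
Solidarity Surcharge: 0.57% × 10,616.00 = 60.51
Total: 1,835.08 + 60.51 = 1,895.59

1,895.59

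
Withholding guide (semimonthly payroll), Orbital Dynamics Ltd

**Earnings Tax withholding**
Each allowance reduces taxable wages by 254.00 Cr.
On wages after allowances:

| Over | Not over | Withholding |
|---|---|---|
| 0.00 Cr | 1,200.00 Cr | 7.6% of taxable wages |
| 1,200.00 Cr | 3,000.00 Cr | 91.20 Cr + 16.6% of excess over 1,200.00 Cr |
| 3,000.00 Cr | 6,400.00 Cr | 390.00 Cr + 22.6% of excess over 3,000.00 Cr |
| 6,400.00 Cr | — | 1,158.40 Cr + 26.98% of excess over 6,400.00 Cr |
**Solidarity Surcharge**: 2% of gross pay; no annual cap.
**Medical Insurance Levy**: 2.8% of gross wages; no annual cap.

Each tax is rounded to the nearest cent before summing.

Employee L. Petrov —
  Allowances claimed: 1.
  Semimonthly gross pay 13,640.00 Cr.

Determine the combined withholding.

Earnings Tax: taxable = 13,640.00 Cr − 1×254.00 Cr = 13,386.00 Cr
  1,158.40 Cr + 26.98% × (13,386.00 Cr − 6,400.00 Cr) = 1,158.40 Cr + 26.98% × 6,986.00 Cr = 3,043.22 Cr
Solidarity Surcharge: 2% × 13,640.00 Cr = 272.80 Cr
Medical Insurance Levy: 2.8% × 13,640.00 Cr = 381.92 Cr
Total: 3,043.22 Cr + 272.80 Cr + 381.92 Cr = 3,697.94 Cr

3,697.94 Cr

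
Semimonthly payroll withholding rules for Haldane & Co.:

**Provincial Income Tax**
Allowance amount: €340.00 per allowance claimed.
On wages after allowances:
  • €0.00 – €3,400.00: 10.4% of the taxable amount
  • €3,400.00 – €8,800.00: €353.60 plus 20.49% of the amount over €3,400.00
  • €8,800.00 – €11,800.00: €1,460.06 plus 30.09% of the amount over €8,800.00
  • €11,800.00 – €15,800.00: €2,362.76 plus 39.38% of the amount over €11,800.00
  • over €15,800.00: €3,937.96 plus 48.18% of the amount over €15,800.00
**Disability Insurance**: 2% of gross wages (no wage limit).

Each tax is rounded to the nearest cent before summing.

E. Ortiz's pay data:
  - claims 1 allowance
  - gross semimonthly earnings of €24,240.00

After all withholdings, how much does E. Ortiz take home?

€15,914.66

Provincial Income Tax: taxable = €24,240.00 − 1×€340.00 = €23,900.00
  €3,937.96 + 48.18% × (€23,900.00 − €15,800.00) = €3,937.96 + 48.18% × €8,100.00 = €7,840.54
Disability Insurance: 2% × €24,240.00 = €484.80
Total withheld: €7,840.54 + €484.80 = €8,325.34
Net pay: €24,240.00 − €8,325.34 = €15,914.66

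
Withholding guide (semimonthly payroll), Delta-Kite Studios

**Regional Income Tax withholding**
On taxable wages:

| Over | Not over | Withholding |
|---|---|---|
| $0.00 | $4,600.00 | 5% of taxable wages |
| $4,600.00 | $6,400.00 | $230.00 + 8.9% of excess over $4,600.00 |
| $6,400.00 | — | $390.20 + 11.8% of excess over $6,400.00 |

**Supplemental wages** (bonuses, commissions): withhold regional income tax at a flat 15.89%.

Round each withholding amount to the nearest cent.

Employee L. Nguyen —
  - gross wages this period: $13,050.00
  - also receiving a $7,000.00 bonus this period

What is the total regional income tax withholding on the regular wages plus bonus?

$2,287.20

Regional Income Tax: taxable = $13,050.00
  $390.20 + 11.8% × ($13,050.00 − $6,400.00) = $390.20 + 11.8% × $6,650.00 = $1,174.90
Supplemental (15.89% flat on bonus): 15.89% × $7,000.00 = $1,112.30
Total regional income tax: $1,174.90 + $1,112.30 = $2,287.20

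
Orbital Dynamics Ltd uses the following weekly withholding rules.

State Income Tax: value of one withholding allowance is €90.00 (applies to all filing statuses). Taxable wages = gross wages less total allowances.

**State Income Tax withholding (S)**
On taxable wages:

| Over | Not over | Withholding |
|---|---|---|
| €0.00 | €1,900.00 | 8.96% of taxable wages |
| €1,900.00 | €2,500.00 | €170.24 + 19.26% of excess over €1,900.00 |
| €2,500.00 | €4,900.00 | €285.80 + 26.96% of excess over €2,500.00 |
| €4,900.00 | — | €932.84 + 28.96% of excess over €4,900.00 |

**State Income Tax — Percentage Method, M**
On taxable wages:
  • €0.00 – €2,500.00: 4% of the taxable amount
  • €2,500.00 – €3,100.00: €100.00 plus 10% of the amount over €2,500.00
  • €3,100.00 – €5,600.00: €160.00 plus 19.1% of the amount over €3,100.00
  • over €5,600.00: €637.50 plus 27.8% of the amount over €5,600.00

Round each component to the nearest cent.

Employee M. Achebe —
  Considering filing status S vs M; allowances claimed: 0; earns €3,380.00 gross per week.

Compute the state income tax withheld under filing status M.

State Income Tax (M): taxable = €3,380.00
  €160.00 + 19.1% × (€3,380.00 − €3,100.00) = €160.00 + 19.1% × €280.00 = €213.48

€213.48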